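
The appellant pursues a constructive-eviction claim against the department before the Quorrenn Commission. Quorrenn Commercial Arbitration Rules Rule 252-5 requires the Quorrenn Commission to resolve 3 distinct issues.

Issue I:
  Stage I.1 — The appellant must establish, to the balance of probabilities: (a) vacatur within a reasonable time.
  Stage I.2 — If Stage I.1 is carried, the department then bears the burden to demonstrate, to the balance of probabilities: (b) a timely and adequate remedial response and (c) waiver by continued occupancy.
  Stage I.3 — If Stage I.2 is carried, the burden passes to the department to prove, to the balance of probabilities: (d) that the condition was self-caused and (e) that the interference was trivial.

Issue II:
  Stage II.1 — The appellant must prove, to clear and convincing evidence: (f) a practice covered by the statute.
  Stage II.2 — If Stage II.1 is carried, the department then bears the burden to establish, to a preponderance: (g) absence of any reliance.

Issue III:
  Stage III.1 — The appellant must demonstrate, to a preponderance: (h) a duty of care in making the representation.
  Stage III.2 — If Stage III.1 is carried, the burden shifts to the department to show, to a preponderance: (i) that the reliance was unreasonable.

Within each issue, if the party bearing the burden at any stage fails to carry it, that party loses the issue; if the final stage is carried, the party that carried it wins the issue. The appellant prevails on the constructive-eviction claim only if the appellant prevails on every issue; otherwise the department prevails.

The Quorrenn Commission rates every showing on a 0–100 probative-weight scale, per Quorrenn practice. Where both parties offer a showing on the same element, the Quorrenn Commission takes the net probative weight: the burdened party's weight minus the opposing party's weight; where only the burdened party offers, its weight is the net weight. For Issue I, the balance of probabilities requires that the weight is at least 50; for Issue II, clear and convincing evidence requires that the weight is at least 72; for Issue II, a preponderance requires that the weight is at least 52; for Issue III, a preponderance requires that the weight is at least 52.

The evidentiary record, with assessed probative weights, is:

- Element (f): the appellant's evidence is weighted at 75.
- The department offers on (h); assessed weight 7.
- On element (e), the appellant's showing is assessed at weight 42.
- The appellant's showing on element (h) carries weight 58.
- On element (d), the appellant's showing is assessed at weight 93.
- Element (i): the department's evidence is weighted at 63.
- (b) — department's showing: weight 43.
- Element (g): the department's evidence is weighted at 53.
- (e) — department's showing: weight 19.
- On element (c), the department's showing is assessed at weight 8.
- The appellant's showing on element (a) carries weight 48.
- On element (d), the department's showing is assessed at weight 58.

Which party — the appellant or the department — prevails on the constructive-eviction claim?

department

— Issue I —
At Stage I.1 the appellant must meet the balance of probabilities (weight is at least 50): on (a) the weight is 48, which does not reach 50, so (a) does not meet the standard.
  Stage I.1 not carried; the appellant fails its burden.
So the department prevails on this issue.
— Issue II —
Stage II.1 (appellant, clear and convincing evidence, weight is at least 72): (f) 75 ≥ 72 — meets.
  All elements met. The burden passes to the department.
Stage II.2 (department, a preponderance, weight is at least 52): (g) 53 ≥ 52 — meets.
  Stage II.2 carried; the final stage is satisfied.
All stages carried — the department prevails on this issue.
— Issue III —
Stage III.1 — burden on appellant; standard: a preponderance (weight is at least 52).
    (h): 58 − 7 = 51 < 52 [not met]
  Stage III.1 not carried; the appellant fails its burden.
So the department prevails on this issue.
Per-issue: Issue I → department; Issue II → department; Issue III → department. The appellant must prevail on every issue; overall, the department prevails.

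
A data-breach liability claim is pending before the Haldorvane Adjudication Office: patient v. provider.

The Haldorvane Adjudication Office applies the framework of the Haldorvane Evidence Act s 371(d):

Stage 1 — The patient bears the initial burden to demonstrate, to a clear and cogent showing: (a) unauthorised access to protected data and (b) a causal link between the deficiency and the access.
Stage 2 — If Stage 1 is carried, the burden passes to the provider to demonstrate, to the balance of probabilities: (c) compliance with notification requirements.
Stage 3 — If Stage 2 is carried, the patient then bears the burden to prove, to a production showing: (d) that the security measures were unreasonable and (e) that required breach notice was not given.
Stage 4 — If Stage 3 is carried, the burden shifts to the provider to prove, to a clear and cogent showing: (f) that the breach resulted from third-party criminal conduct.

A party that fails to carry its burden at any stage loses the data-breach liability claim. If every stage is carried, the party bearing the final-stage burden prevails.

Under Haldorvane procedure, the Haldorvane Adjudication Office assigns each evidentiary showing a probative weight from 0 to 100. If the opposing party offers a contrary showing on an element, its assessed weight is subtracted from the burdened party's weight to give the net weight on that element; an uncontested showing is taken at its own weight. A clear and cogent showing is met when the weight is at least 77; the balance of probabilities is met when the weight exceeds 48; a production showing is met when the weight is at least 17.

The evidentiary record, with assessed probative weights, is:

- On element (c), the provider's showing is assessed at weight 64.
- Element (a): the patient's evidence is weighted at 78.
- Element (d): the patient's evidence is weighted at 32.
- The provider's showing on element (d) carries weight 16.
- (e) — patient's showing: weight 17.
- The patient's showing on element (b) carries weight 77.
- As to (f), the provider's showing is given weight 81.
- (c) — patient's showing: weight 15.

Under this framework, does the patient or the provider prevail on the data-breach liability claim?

provider

Stage 1 (patient, a clear and cogent showing, weight is at least 77): (a) 78 ≥ 77 — meets; (b) 77 ≥ 77 — meets.
  Stage 1 is satisfied; the onus moves to the provider.
Stage 2 (provider, the balance of probabilities, weight exceeds 48): (c) net 64−15=49 > 48 — meets.
  Stage 2 is satisfied; the onus moves to the patient.
Stage 3 (patient, a production showing, weight is at least 17): (d) net 32−16=16 < 17 — fails; (e) 17 ≥ 17 — meets.
  Not every element is met, so the patient fails to carry Stage 3.
So the provider prevails.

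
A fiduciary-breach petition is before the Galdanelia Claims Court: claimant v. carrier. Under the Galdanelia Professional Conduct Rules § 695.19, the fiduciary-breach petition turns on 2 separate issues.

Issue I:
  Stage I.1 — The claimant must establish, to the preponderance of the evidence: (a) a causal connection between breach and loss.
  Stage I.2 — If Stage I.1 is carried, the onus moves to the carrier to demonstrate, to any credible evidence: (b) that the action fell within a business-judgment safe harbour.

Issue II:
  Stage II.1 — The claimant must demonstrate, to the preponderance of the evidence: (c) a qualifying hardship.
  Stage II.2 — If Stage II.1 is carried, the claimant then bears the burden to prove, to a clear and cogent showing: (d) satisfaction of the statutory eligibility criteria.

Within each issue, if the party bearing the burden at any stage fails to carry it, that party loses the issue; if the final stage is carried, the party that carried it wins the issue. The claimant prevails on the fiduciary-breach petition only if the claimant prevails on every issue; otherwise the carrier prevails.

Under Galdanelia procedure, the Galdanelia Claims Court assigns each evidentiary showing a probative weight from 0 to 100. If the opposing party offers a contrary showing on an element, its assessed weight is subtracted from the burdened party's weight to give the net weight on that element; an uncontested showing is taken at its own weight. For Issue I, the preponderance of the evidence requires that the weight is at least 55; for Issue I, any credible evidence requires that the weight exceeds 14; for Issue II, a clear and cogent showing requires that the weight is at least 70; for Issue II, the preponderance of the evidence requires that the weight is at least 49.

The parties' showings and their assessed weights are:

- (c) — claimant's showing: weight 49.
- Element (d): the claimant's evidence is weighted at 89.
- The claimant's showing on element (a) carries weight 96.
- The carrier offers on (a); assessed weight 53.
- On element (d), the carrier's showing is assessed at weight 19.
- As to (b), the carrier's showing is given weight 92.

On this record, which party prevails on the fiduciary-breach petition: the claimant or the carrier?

carrier

— Issue I —
Stage I.1 — burden on claimant; standard: the preponderance of the evidence (weight is at least 55).
    (a): 96 − 53 = 43 < 55 [not met]
  The claimant does not carry Stage I.1.
The carrier prevails on this issue.
— Issue II —
Stage II.1 — burden on claimant; standard: the preponderance of the evidence (weight is at least 49).
    (c): 49 ≥ 49 [met]
  Stage II.1 is satisfied; the claimant continues to bear the burden.
Stage II.2 — burden on claimant; standard: a clear and cogent showing (weight is at least 70).
    (d): 89 − 19 = 70 ≥ 70 [met]
  The claimant carries the last stage.
Every stage carried; the claimant prevails on this issue.
Per-issue: Issue I → carrier; Issue II → claimant. The claimant must prevail on every issue; overall, the carrier prevails.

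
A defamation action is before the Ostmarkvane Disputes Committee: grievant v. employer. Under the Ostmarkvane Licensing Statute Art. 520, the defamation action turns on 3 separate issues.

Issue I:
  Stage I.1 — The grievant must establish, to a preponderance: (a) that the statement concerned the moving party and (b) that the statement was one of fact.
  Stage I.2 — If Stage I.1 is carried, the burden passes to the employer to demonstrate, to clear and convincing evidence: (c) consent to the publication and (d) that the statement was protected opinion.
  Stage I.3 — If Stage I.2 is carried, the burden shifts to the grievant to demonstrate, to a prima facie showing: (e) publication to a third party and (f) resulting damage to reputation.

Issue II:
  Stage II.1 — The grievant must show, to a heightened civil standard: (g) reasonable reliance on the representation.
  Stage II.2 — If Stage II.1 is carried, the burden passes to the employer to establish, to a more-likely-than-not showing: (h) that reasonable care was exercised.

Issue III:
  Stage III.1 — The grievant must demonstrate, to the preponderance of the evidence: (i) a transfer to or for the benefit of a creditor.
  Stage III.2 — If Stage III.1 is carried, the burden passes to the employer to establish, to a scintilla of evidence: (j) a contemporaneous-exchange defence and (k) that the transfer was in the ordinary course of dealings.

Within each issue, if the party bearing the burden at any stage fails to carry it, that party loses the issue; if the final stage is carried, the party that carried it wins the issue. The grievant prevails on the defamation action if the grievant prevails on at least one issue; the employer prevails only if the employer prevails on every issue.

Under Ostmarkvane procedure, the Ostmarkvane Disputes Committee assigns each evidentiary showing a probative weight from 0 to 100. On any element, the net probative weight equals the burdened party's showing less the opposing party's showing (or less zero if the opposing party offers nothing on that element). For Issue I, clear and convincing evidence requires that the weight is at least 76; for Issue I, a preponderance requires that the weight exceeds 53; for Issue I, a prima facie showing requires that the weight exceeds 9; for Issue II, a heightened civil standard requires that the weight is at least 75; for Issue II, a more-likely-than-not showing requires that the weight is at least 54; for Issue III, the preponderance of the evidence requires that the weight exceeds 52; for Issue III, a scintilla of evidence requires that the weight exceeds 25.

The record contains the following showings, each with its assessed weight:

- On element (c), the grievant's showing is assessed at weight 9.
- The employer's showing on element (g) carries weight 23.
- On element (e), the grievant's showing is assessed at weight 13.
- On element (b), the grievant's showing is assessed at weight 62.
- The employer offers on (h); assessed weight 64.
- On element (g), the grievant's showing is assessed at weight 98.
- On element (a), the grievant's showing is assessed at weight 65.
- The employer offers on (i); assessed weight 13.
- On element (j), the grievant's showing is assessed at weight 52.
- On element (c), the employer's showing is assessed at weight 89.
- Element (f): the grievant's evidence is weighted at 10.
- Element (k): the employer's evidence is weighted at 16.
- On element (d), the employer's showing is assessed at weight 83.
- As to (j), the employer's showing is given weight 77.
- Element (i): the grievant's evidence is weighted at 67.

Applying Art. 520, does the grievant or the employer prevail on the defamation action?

grievant

— Issue I —
At Stage I.1 the grievant must meet a preponderance (weight exceeds 53): on (a) the weight is 65, which does exceed 53, so (a) meets the standard; on (b) the weight is 62, which does exceed 53, so (b) meets the standard.
  Stage I.1 carried; the burden shifts to the employer.
At Stage I.2 the employer must meet clear and convincing evidence (weight is at least 76): on (c) the weight is 89 less the opposing 9 gives net 80, which does reach 76, so (c) meets the standard; on (d) the weight is 83, ≥ 76, so (d) meets the standard.
  The employer carries Stage I.2; the grievant now bears the burden.
At Stage I.3 the grievant must meet a prima facie showing (weight exceeds 9): on (e) the weight is 13, > 9, so (e) meets the standard; on (f) the weight is 10, which does exceed 9, so (f) meets the standard.
  The grievant carries the last stage.
Every stage carried; the grievant prevails on this issue.
— Issue II —
At Stage II.1 the grievant must meet a heightened civil standard (weight is at least 75): on (g) the weight is 98 less the opposing 23 gives net 75, ≥ 75, so (g) meets the standard.
  The grievant carries Stage II.1; the employer now bears the burden.
At Stage II.2 the employer must meet a more-likely-than-not showing (weight is at least 54): on (h) the weight is 64, ≥ 54, so (h) meets the standard.
  The employer carries the last stage.
Every stage carried; the employer prevails on this issue.
— Issue III —
Stage III.1 (grievant, the preponderance of the evidence, weight exceeds 52): (i) net 67−13=54 > 52 — meets.
  Stage III.1 is satisfied; the onus moves to the employer.
Stage III.2 (employer, a scintilla of evidence, weight exceeds 25): (j) net 77−52=25 ≤ 25 — fails; (k) 16 ≤ 25 — fails.
  The employer does not carry Stage III.2.
The analysis ends at Stage III.2; the grievant prevails on this issue.
Per-issue: Issue I → grievant; Issue II → employer; Issue III → grievant. The grievant must prevail on at least one issue; overall, the grievant prevails.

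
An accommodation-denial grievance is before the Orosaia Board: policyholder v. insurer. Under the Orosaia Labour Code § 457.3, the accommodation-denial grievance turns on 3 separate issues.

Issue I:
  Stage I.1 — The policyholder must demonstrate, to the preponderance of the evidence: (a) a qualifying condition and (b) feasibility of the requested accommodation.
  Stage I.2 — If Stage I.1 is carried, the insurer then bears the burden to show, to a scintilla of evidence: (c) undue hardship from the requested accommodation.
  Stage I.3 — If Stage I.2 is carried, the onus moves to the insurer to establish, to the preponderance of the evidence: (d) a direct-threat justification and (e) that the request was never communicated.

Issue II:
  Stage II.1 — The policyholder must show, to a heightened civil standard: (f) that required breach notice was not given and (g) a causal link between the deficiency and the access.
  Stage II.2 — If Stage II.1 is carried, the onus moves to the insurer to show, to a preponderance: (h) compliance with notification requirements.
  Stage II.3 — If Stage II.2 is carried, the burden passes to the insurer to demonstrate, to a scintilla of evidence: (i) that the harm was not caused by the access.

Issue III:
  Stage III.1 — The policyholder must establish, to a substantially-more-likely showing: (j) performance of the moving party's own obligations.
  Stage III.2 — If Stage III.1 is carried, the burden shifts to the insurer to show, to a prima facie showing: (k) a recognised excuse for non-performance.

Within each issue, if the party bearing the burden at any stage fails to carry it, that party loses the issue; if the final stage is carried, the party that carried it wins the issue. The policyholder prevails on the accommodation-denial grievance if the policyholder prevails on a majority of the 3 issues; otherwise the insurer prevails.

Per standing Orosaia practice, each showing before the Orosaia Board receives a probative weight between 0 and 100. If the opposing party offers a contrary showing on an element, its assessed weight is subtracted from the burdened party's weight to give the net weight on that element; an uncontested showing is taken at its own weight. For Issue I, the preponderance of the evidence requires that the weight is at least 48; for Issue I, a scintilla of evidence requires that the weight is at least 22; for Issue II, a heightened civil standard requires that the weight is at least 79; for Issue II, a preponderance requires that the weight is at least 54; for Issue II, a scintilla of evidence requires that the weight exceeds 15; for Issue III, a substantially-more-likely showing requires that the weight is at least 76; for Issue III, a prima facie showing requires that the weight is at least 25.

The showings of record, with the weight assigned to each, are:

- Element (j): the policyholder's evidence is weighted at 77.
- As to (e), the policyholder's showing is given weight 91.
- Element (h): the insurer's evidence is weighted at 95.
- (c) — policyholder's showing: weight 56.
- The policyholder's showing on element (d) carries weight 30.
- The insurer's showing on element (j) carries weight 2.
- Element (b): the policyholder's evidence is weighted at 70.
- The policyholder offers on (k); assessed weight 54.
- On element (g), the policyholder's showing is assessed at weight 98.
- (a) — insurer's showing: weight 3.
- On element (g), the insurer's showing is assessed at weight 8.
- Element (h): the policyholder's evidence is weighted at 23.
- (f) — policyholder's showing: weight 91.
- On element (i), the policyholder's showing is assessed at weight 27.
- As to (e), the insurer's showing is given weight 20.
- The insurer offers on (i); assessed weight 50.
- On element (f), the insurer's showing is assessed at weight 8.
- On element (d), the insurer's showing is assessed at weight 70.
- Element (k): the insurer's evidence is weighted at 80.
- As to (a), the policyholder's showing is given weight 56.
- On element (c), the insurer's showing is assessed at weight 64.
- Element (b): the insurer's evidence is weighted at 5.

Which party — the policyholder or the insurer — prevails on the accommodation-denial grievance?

— Issue I —
Stage I.1 (policyholder, the preponderance of the evidence, weight is at least 48): (a) net 56−3=53 ≥ 48 — meets; (b) net 70−5=65 ≥ 48 — meets.
  The policyholder carries Stage I.1; the insurer now bears the burden.
Stage I.2 (insurer, a scintilla of evidence, weight is at least 22): (c) net 64−56=8 < 22 — fails.
  Not every element is met, so the insurer fails to carry Stage I.2.
The analysis ends at Stage I.2; the policyholder prevails on this issue.
— Issue II —
Stage II.1 — burden on policyholder; standard: a heightened civil standard (weight is at least 79).
    (f): 91 − 8 = 83 ≥ 79 [met]
    (g): 98 − 8 = 90 ≥ 79 [met]
  All elements met. The burden passes to the insurer.
Stage II.2 — burden on insurer; standard: a preponderance (weight is at least 54).
    (h): 95 − 23 = 72 ≥ 54 [met]
  All elements met. The insurer retains the burden for Stage II.3.
Stage II.3 — burden on insurer; standard: a scintilla of evidence (weight exceeds 15).
    (i): 50 − 27 = 23 > 15 [met]
  All elements met at the final stage.
With every stage satisfied, the insurer prevails on this issue.
— Issue III —
At Stage III.1 the policyholder must meet a substantially-more-likely showing (weight is at least 76): on (j) the weight is 77 less the opposing 2 gives net 75, < 76, so (j) does not meet the standard.
  The policyholder does not carry Stage III.1.
So the insurer prevails on this issue.
Per-issue: Issue I → policyholder; Issue II → insurer; Issue III → insurer. The policyholder must prevail on a majority of issues; overall, the insurer prevails.

insurer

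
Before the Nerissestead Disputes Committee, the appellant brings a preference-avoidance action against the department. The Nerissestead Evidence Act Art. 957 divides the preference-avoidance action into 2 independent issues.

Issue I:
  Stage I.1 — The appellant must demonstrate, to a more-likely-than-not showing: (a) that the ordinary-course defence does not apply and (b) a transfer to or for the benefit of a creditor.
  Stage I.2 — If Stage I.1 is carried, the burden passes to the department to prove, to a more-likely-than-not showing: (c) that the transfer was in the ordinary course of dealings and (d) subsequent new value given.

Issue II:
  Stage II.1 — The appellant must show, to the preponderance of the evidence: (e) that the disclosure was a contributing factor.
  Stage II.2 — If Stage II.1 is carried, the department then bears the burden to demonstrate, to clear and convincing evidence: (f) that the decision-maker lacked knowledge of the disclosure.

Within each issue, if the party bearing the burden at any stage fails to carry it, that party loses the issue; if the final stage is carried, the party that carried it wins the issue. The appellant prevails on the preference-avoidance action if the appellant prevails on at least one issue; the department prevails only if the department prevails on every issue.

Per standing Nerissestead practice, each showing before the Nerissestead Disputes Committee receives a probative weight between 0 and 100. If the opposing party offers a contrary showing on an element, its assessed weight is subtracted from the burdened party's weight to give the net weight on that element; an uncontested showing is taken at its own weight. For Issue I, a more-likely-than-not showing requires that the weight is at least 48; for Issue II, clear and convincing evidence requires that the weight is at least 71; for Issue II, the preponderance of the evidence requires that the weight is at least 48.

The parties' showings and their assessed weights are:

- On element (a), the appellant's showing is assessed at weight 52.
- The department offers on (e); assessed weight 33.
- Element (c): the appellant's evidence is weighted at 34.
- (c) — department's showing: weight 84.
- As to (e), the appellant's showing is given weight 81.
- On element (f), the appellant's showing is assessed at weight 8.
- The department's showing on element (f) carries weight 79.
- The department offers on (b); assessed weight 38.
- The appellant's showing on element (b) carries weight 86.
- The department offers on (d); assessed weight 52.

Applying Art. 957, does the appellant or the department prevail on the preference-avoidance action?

— Issue I —
Stage I.1 (appellant, a more-likely-than-not showing, weight is at least 48): (a) 52 ≥ 48 — meets; (b) net 86−38=48 ≥ 48 — meets.
  All elements met. The burden passes to the department.
Stage I.2 (department, a more-likely-than-not showing, weight is at least 48): (c) net 84−34=50 ≥ 48 — meets; (d) 52 ≥ 48 — meets.
  All elements met at the final stage.
Every stage carried; the department prevails on this issue.
— Issue II —
At Stage II.1 the appellant must meet the preponderance of the evidence (weight is at least 48): on (e) the weight is 81 less the opposing 33 gives net 48, ≥ 48, so (e) meets the standard.
  The appellant carries Stage II.1; the department now bears the burden.
At Stage II.2 the department must meet clear and convincing evidence (weight is at least 71): on (f) the weight is 79 less the opposing 8 gives net 71, which does reach 71, so (f) meets the standard.
  Stage II.2 carried; the final stage is satisfied.
With every stage satisfied, the department prevails on this issue.
Per-issue: Issue I → department; Issue II → department. The appellant must prevail on at least one issue; overall, the department prevails.

department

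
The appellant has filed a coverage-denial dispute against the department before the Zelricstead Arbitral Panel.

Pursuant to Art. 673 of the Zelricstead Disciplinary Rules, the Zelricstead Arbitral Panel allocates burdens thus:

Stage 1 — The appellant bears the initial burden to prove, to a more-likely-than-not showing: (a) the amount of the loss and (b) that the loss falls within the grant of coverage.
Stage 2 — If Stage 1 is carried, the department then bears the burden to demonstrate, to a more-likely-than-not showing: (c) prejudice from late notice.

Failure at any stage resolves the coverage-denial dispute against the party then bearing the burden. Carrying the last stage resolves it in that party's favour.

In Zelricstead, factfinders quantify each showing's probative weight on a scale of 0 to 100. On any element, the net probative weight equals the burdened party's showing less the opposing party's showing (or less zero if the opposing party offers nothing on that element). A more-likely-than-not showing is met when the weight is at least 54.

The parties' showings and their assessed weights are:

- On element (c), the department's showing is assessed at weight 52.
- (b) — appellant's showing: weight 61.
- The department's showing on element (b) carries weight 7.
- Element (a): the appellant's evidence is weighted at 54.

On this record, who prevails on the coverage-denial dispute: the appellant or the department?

Stage 1 (appellant, a more-likely-than-not showing, weight is at least 54): (a) 54 ≥ 54 — meets; (b) net 61−7=54 ≥ 54 — meets.
  Stage 1 carried; the burden shifts to the department.
Stage 2 (department, a more-likely-than-not showing, weight is at least 54): (c) 52 < 54 — fails.
  The department does not carry Stage 2.
So the appellant prevails.

appellant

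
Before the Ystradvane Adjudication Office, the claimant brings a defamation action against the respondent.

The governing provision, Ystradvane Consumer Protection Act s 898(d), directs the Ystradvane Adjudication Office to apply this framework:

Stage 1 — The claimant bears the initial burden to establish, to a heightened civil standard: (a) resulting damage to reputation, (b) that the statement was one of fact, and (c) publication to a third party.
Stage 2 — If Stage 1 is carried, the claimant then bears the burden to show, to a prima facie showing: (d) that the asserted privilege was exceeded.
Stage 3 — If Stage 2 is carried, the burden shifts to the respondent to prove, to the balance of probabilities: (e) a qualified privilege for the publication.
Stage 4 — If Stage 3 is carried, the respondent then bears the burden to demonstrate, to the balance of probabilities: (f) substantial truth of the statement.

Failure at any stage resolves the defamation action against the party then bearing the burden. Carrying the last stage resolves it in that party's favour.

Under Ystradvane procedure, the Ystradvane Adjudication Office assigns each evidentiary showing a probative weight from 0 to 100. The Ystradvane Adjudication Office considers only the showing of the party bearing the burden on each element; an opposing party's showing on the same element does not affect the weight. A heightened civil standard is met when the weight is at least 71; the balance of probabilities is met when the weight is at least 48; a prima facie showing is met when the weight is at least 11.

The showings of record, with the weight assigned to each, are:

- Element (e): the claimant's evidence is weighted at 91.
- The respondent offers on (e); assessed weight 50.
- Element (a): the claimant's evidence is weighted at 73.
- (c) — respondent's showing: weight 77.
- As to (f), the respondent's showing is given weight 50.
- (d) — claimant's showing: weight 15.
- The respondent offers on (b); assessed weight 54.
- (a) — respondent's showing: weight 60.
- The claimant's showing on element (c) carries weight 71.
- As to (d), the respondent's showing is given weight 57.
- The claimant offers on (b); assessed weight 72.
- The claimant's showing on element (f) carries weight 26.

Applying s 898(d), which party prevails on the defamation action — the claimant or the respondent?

respondent

Stage 1 — burden on claimant; standard: a heightened civil standard (weight is at least 71).
    (a): 73 (respondent's 60 disregarded) ≥ 71 [met]
    (b): 72 (respondent's 54 disregarded) ≥ 71 [met]
    (c): 71 (respondent's 77 disregarded) ≥ 71 [met]
  Stage 1 is satisfied; the claimant continues to bear the burden.
Stage 2 — burden on claimant; standard: a prima facie showing (weight is at least 11).
    (d): 15 (respondent's 57 disregarded) ≥ 11 [met]
  The claimant carries Stage 2; the respondent now bears the burden.
Stage 3 — burden on respondent; standard: the balance of probabilities (weight is at least 48).
    (e): 50 (claimant's 91 disregarded) ≥ 48 [met]
  Stage 3 is satisfied; the respondent continues to bear the burden.
Stage 4 — burden on respondent; standard: the balance of probabilities (weight is at least 48).
    (f): 50 (claimant's 26 disregarded) ≥ 48 [met]
  Stage 4 carried; the final stage is satisfied.
Every stage carried; the respondent prevails.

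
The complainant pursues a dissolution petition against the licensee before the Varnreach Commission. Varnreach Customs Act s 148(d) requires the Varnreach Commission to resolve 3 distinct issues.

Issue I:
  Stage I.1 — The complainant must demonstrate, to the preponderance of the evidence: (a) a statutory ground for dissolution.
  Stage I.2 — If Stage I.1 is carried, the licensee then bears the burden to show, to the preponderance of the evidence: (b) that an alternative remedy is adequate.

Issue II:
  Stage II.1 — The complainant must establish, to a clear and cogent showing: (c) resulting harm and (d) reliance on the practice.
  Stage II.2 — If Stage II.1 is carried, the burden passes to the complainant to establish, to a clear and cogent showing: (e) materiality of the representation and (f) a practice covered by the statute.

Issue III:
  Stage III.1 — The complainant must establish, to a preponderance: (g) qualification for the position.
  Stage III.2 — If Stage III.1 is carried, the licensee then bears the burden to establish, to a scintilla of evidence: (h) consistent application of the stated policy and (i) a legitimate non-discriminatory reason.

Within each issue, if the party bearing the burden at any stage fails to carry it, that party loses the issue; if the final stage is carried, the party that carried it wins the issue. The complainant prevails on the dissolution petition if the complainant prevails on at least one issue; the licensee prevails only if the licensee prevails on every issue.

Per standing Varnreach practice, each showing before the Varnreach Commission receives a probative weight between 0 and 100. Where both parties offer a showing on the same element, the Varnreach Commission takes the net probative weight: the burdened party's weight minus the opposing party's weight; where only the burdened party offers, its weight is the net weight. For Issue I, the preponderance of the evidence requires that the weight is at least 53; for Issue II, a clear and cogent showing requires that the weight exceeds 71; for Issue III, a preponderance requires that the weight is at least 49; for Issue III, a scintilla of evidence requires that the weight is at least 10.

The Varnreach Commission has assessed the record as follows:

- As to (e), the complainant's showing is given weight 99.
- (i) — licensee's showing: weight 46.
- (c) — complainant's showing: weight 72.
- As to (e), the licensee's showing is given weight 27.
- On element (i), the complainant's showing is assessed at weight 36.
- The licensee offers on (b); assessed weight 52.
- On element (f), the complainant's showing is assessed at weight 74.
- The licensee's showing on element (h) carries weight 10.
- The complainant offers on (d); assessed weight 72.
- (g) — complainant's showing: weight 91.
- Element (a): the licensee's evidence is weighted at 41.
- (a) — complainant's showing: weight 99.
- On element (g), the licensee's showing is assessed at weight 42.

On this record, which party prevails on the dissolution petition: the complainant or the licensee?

complainant

— Issue I —
Stage I.1 (complainant, the preponderance of the evidence, weight is at least 53): (a) net 99−41=58 ≥ 53 — meets.
  Stage I.1 carried; the burden shifts to the licensee.
Stage I.2 (licensee, the preponderance of the evidence, weight is at least 53): (b) 52 < 53 — fails.
  Stage I.2 not carried; the licensee fails its burden.
The analysis ends at Stage I.2; the complainant prevails on this issue.
— Issue II —
Stage II.1 — burden on complainant; standard: a clear and cogent showing (weight exceeds 71).
    (c): 72 > 71 [met]
    (d): 72 > 71 [met]
  Stage II.1 carried; the burden remains with the complainant.
Stage II.2 — burden on complainant; standard: a clear and cogent showing (weight exceeds 71).
    (e): 99 − 27 = 72 > 71 [met]
    (f): 74 > 71 [met]
  The complainant carries the last stage.
With every stage satisfied, the complainant prevails on this issue.
— Issue III —
Stage III.1 (complainant, a preponderance, weight is at least 49): (g) net 91−42=49 ≥ 49 — meets.
  Stage III.1 carried; the burden shifts to the licensee.
Stage III.2 (licensee, a scintilla of evidence, weight is at least 10): (h) 10 ≥ 10 — meets; (i) net 46−36=10 ≥ 10 — meets.
  All elements met at the final stage.
Every stage carried; the licensee prevails on this issue.
Per-issue: Issue I → complainant; Issue II → complainant; Issue III → licensee. The complainant must prevail on at least one issue; overall, the complainant prevails.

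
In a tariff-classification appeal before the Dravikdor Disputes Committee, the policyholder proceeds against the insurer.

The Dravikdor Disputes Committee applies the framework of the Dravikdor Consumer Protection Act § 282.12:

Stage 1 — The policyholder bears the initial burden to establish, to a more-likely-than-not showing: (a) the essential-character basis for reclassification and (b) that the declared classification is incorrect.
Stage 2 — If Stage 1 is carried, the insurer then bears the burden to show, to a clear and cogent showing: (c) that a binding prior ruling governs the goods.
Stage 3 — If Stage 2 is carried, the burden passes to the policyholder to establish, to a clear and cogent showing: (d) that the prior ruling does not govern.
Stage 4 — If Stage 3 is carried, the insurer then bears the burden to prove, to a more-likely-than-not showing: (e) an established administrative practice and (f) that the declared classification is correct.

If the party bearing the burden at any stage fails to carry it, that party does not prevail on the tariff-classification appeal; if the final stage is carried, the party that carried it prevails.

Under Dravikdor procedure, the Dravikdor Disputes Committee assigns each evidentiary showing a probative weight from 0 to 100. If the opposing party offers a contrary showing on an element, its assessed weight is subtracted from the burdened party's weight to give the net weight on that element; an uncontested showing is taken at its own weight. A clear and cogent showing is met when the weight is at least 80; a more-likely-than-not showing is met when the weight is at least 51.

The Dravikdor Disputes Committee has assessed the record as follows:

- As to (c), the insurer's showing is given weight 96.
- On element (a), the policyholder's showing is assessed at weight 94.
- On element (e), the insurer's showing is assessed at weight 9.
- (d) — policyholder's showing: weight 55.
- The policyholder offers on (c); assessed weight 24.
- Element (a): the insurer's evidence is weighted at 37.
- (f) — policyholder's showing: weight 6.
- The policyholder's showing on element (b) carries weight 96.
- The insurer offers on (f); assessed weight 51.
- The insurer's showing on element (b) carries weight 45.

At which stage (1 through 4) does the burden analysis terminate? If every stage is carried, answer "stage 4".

Stage 1 (policyholder, a more-likely-than-not showing, weight is at least 51): (a) net 94−37=57 ≥ 51 — meets; (b) net 96−45=51 ≥ 51 — meets.
  Stage 1 is satisfied; the onus moves to the insurer.
Stage 2 (insurer, a clear and cogent showing, weight is at least 80): (c) net 96−24=72 < 80 — fails.
  Not every element is met, so the insurer fails to carry Stage 2.
The analysis ends at Stage 2; the policyholder prevails.

stage 2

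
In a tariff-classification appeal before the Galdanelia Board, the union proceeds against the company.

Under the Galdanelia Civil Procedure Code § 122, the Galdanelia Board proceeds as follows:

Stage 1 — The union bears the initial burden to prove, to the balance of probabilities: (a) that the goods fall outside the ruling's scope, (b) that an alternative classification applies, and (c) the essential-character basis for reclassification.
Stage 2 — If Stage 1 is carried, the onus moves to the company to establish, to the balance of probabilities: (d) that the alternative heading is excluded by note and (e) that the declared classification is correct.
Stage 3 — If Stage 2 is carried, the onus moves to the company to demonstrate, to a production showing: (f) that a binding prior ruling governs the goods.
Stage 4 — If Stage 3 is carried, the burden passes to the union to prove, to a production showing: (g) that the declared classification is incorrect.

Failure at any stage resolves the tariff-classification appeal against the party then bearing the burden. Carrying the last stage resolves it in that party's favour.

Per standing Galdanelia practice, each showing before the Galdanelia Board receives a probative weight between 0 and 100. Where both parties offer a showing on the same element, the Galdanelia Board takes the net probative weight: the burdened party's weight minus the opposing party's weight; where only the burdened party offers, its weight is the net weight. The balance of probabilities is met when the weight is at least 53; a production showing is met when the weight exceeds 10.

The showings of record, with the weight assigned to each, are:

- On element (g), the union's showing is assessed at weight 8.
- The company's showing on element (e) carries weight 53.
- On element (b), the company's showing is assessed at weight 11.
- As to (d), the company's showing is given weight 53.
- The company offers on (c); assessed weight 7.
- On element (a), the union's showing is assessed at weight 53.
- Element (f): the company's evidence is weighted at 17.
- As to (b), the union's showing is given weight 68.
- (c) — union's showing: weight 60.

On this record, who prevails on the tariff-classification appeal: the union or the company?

At Stage 1 the union must meet the balance of probabilities (weight is at least 53): on (a) the weight is 53, ≥ 53, so (a) meets the standard; on (b) the weight is 68 less the opposing 11 gives net 57, which does reach 53, so (b) meets the standard; on (c) the weight is 60 less the opposing 7 gives net 53, ≥ 53, so (c) meets the standard.
  Stage 1 is satisfied; the onus moves to the company.
At Stage 2 the company must meet the balance of probabilities (weight is at least 53): on (d) the weight is 53, which does reach 53, so (d) meets the standard; on (e) the weight is 53, ≥ 53, so (e) meets the standard.
  Stage 2 is satisfied; the company continues to bear the burden.
At Stage 3 the company must meet a production showing (weight exceeds 10): on (f) the weight is 17, > 10, so (f) meets the standard.
  Stage 3 is satisfied; the onus moves to the union.
At Stage 4 the union must meet a production showing (weight exceeds 10): on (g) the weight is 8, which does not exceed 10, so (g) does not meet the standard.
  The union does not carry Stage 4.
So the company prevails.

company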